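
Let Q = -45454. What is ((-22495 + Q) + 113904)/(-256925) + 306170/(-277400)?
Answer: -365642577/285083980 ≈ -1.2826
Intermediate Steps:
((-22495 + Q) + 113904)/(-256925) + 306170/(-277400) = ((-22495 - 45454) + 113904)/(-256925) + 306170/(-277400) = (-67949 + 113904)*(-1/256925) + 306170*(-1/277400) = 45955*(-1/256925) - 30617/27740 = -9191/51385 - 30617/27740 = -365642577/285083980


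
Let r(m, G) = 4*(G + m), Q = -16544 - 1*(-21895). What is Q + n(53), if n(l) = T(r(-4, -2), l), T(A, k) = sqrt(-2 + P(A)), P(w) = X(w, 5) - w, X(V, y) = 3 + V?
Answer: 5352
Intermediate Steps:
P(w) = 3 (P(w) = (3 + w) - w = 3)
Q = 5351 (Q = -16544 + 21895 = 5351)
r(m, G) = 4*G + 4*m
T(A, k) = 1 (T(A, k) = sqrt(-2 + 3) = sqrt(1) = 1)
n(l) = 1
Q + n(53) = 5351 + 1 = 5352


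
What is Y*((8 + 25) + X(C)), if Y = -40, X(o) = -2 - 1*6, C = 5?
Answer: -1000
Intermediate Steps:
X(o) = -8 (X(o) = -2 - 6 = -8)
Y*((8 + 25) + X(C)) = -40*((8 + 25) - 8) = -40*(33 - 8) = -40*25 = -1000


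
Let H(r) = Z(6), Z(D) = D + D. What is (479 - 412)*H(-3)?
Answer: 804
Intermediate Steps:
Z(D) = 2*D
H(r) = 12 (H(r) = 2*6 = 12)
(479 - 412)*H(-3) = (479 - 412)*12 = 67*12 = 804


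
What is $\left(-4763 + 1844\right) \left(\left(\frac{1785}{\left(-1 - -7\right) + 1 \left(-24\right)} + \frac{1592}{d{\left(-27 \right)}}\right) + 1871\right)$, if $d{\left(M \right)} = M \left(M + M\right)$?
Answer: $- \frac{2515132025}{486} \approx -5.1752 \cdot 10^{6}$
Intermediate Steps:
$d{\left(M \right)} = 2 M^{2}$ ($d{\left(M \right)} = M 2 M = 2 M^{2}$)
$\left(-4763 + 1844\right) \left(\left(\frac{1785}{\left(-1 - -7\right) + 1 \left(-24\right)} + \frac{1592}{d{\left(-27 \right)}}\right) + 1871\right) = \left(-4763 + 1844\right) \left(\left(\frac{1785}{\left(-1 - -7\right) + 1 \left(-24\right)} + \frac{1592}{2 \left(-27\right)^{2}}\right) + 1871\right) = - 2919 \left(\left(\frac{1785}{\left(-1 + 7\right) - 24} + \frac{1592}{2 \cdot 729}\right) + 1871\right) = - 2919 \left(\left(\frac{1785}{6 - 24} + \frac{1592}{1458}\right) + 1871\right) = - 2919 \left(\left(\frac{1785}{-18} + 1592 \cdot \frac{1}{1458}\right) + 1871\right) = - 2919 \left(\left(1785 \left(- \frac{1}{18}\right) + \frac{796}{729}\right) + 1871\right) = - 2919 \left(\left(- \frac{595}{6} + \frac{796}{729}\right) + 1871\right) = - 2919 \left(- \frac{142993}{1458} + 1871\right) = \left(-2919\right) \frac{2584925}{1458} = - \frac{2515132025}{486}$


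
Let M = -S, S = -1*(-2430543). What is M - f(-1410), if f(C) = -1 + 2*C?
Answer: -2427722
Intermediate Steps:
S = 2430543
M = -2430543 (M = -1*2430543 = -2430543)
M - f(-1410) = -2430543 - (-1 + 2*(-1410)) = -2430543 - (-1 - 2820) = -2430543 - 1*(-2821) = -2430543 + 2821 = -2427722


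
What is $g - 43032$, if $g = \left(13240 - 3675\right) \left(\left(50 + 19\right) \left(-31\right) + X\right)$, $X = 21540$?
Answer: $185527533$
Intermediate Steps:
$g = 185570565$ ($g = \left(13240 - 3675\right) \left(\left(50 + 19\right) \left(-31\right) + 21540\right) = 9565 \left(69 \left(-31\right) + 21540\right) = 9565 \left(-2139 + 21540\right) = 9565 \cdot 19401 = 185570565$)
$g - 43032 = 185570565 - 43032 = 185527533$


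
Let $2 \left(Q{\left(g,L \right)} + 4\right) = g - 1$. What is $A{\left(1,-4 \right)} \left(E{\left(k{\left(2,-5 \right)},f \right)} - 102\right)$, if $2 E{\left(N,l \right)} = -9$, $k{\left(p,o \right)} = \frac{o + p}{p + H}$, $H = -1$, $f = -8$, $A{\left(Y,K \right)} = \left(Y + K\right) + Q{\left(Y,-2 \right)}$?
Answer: $\frac{1491}{2} \approx 745.5$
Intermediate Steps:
$Q{\left(g,L \right)} = - \frac{9}{2} + \frac{g}{2}$ ($Q{\left(g,L \right)} = -4 + \frac{g - 1}{2} = -4 + \frac{-1 + g}{2} = -4 + \left(- \frac{1}{2} + \frac{g}{2}\right) = - \frac{9}{2} + \frac{g}{2}$)
$A{\left(Y,K \right)} = - \frac{9}{2} + K + \frac{3 Y}{2}$ ($A{\left(Y,K \right)} = \left(Y + K\right) + \left(- \frac{9}{2} + \frac{Y}{2}\right) = \left(K + Y\right) + \left(- \frac{9}{2} + \frac{Y}{2}\right) = - \frac{9}{2} + K + \frac{3 Y}{2}$)
$k{\left(p,o \right)} = \frac{o + p}{-1 + p}$ ($k{\left(p,o \right)} = \frac{o + p}{p - 1} = \frac{o + p}{-1 + p}$)
$E{\left(N,l \right)} = - \frac{9}{2}$ ($E{\left(N,l \right)} = \frac{1}{2} \left(-9\right) = - \frac{9}{2}$)
$A{\left(1,-4 \right)} \left(E{\left(k{\left(2,-5 \right)},f \right)} - 102\right) = \left(- \frac{9}{2} - 4 + \frac{3}{2} \cdot 1\right) \left(- \frac{9}{2} - 102\right) = \left(- \frac{9}{2} - 4 + \frac{3}{2}\right) \left(- \frac{213}{2}\right) = \left(-7\right) \left(- \frac{213}{2}\right) = \frac{1491}{2}$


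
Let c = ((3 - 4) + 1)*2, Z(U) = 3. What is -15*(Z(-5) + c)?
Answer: -45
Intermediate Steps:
c = 0 (c = (-1 + 1)*2 = 0*2 = 0)
-15*(Z(-5) + c) = -15*(3 + 0) = -15*3 = -45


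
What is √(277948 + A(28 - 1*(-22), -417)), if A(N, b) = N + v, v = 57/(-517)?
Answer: √74305777953/517 ≈ 527.25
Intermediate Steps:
v = -57/517 (v = 57*(-1/517) = -57/517 ≈ -0.11025)
A(N, b) = -57/517 + N (A(N, b) = N - 57/517 = -57/517 + N)
√(277948 + A(28 - 1*(-22), -417)) = √(277948 + (-57/517 + (28 - 1*(-22)))) = √(277948 + (-57/517 + (28 + 22))) = √(277948 + (-57/517 + 50)) = √(277948 + 25793/517) = √(143724909/517) = √74305777953/517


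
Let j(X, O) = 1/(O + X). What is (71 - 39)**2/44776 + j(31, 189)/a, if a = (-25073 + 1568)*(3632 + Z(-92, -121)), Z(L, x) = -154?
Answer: 2302090976803/100662525222600 ≈ 0.022869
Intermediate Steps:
a = -81750390 (a = (-25073 + 1568)*(3632 - 154) = -23505*3478 = -81750390)
(71 - 39)**2/44776 + j(31, 189)/a = (71 - 39)**2/44776 + 1/((189 + 31)*(-81750390)) = 32**2*(1/44776) - 1/81750390/220 = 1024*(1/44776) + (1/220)*(-1/81750390) = 128/5597 - 1/17985085800 = 2302090976803/100662525222600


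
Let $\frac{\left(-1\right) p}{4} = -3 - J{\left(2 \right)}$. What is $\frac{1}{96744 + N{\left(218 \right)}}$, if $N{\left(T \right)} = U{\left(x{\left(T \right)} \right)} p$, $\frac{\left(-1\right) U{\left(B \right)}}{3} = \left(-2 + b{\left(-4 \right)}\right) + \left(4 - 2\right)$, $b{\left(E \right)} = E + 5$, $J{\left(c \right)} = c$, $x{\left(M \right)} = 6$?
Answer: $\frac{1}{96684} \approx 1.0343 \cdot 10^{-5}$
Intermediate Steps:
$b{\left(E \right)} = 5 + E$
$p = 20$ ($p = - 4 \left(-3 - 2\right) = \left(-4\right) \left(-5\right) = 20$)
$U{\left(B \right)} = -3$ ($U{\left(B \right)} = - 3 \left(\left(-2 + \left(5 - 4\right)\right) + \left(4 - 2\right)\right) = - 3 \left(\left(-2 + 1\right) + 2\right) = - 3 \left(-1 + 2\right) = \left(-3\right) 1 = -3$)
$N{\left(T \right)} = -60$ ($N{\left(T \right)} = \left(-3\right) 20 = -60$)
$\frac{1}{96744 + N{\left(218 \right)}} = \frac{1}{96744 - 60} = \frac{1}{96684}$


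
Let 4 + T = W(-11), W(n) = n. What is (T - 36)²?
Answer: 2601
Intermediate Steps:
T = -15 (T = -4 - 11 = -15)
(T - 36)² = (-15 - 36)² = (-51)² = 2601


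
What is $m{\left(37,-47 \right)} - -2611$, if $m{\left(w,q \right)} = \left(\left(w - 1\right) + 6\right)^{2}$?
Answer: $4375$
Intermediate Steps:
$m{\left(w,q \right)} = \left(5 + w\right)^{2}$ ($m{\left(w,q \right)} = \left(\left(-1 + w\right) + 6\right)^{2} = \left(5 + w\right)^{2}$)
$m{\left(37,-47 \right)} - -2611 = \left(5 + 37\right)^{2} - -2611 = 42^{2} + 2611 = 1764 + 2611 = 4375$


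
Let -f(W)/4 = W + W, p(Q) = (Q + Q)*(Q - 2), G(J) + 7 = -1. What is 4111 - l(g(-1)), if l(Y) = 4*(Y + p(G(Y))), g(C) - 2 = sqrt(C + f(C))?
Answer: 3463 - 4*sqrt(7) ≈ 3452.4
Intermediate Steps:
G(J) = -8 (G(J) = -7 - 1 = -8)
p(Q) = 2*Q*(-2 + Q) (p(Q) = (2*Q)*(-2 + Q) = 2*Q*(-2 + Q))
f(W) = -8*W (f(W) = -4*(W + W) = -8*W)
g(C) = 2 + sqrt(7)*sqrt(-C) (g(C) = 2 + sqrt(C - 8*C) = 2 + sqrt(-7*C) = 2 + sqrt(7)*sqrt(-C))
l(Y) = 640 + 4*Y (l(Y) = 4*(Y + 2*(-8)*(-2 - 8)) = 4*(Y + 2*(-8)*(-10)) = 4*(Y + 160) = 4*(160 + Y) = 640 + 4*Y)
4111 - l(g(-1)) = 4111 - (640 + 4*(2 + sqrt(7)*sqrt(-1*(-1)))) = 4111 - (640 + 4*(2 + sqrt(7)*sqrt(1))) = 4111 - (640 + 4*(2 + sqrt(7)*1)) = 4111 - (640 + 4*(2 + sqrt(7))) = 4111 - (640 + (8 + 4*sqrt(7))) = 4111 - (648 + 4*sqrt(7)) = 4111 + (-648 - 4*sqrt(7)) = 3463 - 4*sqrt(7)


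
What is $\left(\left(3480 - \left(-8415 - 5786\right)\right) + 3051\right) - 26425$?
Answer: $-5693$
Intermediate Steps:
$\left(\left(3480 - \left(-8415 - 5786\right)\right) + 3051\right) - 26425 = \left(\left(3480 - -14201\right) + 3051\right) - 26425 = \left(\left(3480 + 14201\right) + 3051\right) - 26425 = \left(17681 + 3051\right) - 26425 = 20732 - 26425 = -5693$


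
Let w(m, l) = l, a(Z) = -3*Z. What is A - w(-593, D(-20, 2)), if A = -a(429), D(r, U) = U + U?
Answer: 1283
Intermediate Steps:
D(r, U) = 2*U
A = 1287 (A = -(-3)*429 = -1*(-1287) = 1287)
A - w(-593, D(-20, 2)) = 1287 - 2*2 = 1287 - 1*4 = 1287 - 4 = 1283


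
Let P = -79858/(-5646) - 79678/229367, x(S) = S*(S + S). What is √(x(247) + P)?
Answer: 7*√1044144368921994589983/647503041 ≈ 349.33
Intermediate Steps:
x(S) = 2*S² (x(S) = S*(2*S) = 2*S²)
P = 8933463949/647503041 (P = -79858*(-1/5646) - 79678*1/229367 = 39929/2823 - 79678/229367 = 8933463949/647503041 ≈ 13.797)
√(x(247) + P) = √(2*247² + 8933463949/647503041) = √(2*61009 + 8933463949/647503041) = √(122018 + 8933463949/647503041) = √(79015959520687/647503041) = 7*√1044144368921994589983/647503041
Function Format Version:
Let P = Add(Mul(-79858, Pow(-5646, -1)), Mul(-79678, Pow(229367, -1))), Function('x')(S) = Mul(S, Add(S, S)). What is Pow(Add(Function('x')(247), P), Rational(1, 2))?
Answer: Mul(Rational(7, 647503041), Pow(1044144368921994589983, Rational(1, 2))) ≈ 349.33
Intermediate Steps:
Function('x')(S) = Mul(2, Pow(S, 2)) (Function('x')(S) = Mul(S, Mul(2, S)) = Mul(2, Pow(S, 2)))
P = Rational(8933463949, 647503041) (P = Add(Mul(-79858, Rational(-1, 5646)), Mul(-79678, Rational(1, 229367))) = Add(Rational(39929, 2823), Rational(-79678, 229367)) = Rational(8933463949, 647503041) ≈ 13.797)
Pow(Add(Function('x')(247), P), Rational(1, 2)) = Pow(Add(Mul(2, Pow(247, 2)), Rational(8933463949, 647503041)), Rational(1, 2)) = Pow(Add(Mul(2, 61009), Rational(8933463949, 647503041)), Rational(1, 2)) = Pow(Add(122018, Rational(8933463949, 647503041)), Rational(1, 2)) = Pow(Rational(79015959520687, 647503041), Rational(1, 2)) = Mul(Rational(7, 647503041), Pow(1044144368921994589983, Rational(1, 2)))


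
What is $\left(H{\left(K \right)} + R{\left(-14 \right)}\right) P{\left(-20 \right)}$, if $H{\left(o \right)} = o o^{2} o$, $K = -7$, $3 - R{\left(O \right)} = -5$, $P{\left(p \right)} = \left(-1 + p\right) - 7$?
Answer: $-67452$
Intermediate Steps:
$P{\left(p \right)} = -8 + p$
$R{\left(O \right)} = 8$ ($R{\left(O \right)} = 3 - -5 = 3 + 5 = 8$)
$H{\left(o \right)} = o^{4}$ ($H{\left(o \right)} = o^{3} o = o^{4}$)
$\left(H{\left(K \right)} + R{\left(-14 \right)}\right) P{\left(-20 \right)} = \left(\left(-7\right)^{4} + 8\right) \left(-8 - 20\right) = \left(2401 + 8\right) \left(-28\right) = 2409 \left(-28\right) = -67452$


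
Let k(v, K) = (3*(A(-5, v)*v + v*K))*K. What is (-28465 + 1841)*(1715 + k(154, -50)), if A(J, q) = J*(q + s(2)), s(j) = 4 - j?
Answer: -510507612160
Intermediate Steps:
A(J, q) = J*(2 + q) (A(J, q) = J*(q + (4 - 1*2)) = J*(q + (4 - 2)) = J*(q + 2) = J*(2 + q))
k(v, K) = K*(3*K*v + 3*v*(-10 - 5*v)) (k(v, K) = (3*((-5*(2 + v))*v + v*K))*K = (3*((-10 - 5*v)*v + K*v))*K = (3*(v*(-10 - 5*v) + K*v))*K = (3*(K*v + v*(-10 - 5*v)))*K = (3*K*v + 3*v*(-10 - 5*v))*K = K*(3*K*v + 3*v*(-10 - 5*v)))
(-28465 + 1841)*(1715 + k(154, -50)) = (-28465 + 1841)*(1715 + 3*(-50)*154*(-10 - 50 - 5*154)) = -26624*(1715 + 3*(-50)*154*(-10 - 50 - 770)) = -26624*(1715 + 3*(-50)*154*(-830)) = -26624*(1715 + 19173000) = -26624*19174715 = -510507612160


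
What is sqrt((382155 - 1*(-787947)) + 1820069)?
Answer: sqrt(2990171) ≈ 1729.2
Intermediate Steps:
sqrt((382155 - 1*(-787947)) + 1820069) = sqrt((382155 + 787947) + 1820069) = sqrt(1170102 + 1820069) = sqrt(2990171)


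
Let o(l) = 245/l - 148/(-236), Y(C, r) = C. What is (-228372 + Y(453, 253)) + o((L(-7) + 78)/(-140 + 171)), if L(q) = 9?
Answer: -1169456903/5133 ≈ -2.2783e+5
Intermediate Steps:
o(l) = 37/59 + 245/l (o(l) = 245/l - 148*(-1/236) = 245/l + 37/59 = 37/59 + 245/l)
(-228372 + Y(453, 253)) + o((L(-7) + 78)/(-140 + 171)) = (-228372 + 453) + (37/59 + 245/(((9 + 78)/(-140 + 171)))) = -227919 + (37/59 + 245/((87/31))) = -227919 + (37/59 + 245/((87*(1/31)))) = -227919 + (37/59 + 245/(87/31)) = -227919 + (37/59 + 245*(31/87)) = -227919 + (37/59 + 7595/87) = -227919 + 451324/5133 = -1169456903/5133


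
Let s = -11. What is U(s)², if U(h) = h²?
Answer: 14641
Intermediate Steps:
U(s)² = ((-11)²)² = 121² = 14641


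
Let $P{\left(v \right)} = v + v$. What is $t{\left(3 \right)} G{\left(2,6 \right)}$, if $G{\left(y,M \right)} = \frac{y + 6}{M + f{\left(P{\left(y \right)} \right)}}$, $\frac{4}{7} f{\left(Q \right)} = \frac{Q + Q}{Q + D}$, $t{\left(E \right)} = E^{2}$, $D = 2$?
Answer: $\frac{216}{25} \approx 8.64$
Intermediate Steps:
$P{\left(v \right)} = 2 v$
$f{\left(Q \right)} = \frac{7 Q}{2 \left(2 + Q\right)}$ ($f{\left(Q \right)} = \frac{7 \frac{Q + Q}{Q + 2}}{4} = \frac{7 \frac{2 Q}{2 + Q}}{4} = \frac{7 Q}{2 \left(2 + Q\right)}$)
$G{\left(y,M \right)} = \frac{6 + y}{M + \frac{7 y}{2 + 2 y}}$ ($G{\left(y,M \right)} = \frac{y + 6}{M + \frac{7 \cdot 2 y}{2 \left(2 + 2 y\right)}} = \frac{6 + y}{M + \frac{7 y}{2 + 2 y}}$)
$t{\left(3 \right)} G{\left(2,6 \right)} = 3^{2} \frac{2 \left(1 + 2\right) \left(6 + 2\right)}{7 \cdot 2 + 2 \cdot 6 \left(1 + 2\right)} = 9 \cdot 2 \frac{1}{14 + 2 \cdot 6 \cdot 3} \cdot 3 \cdot 8 = 9 \cdot 2 \frac{1}{14 + 36} \cdot 3 \cdot 8 = 9 \cdot 2 \cdot \frac{1}{50} \cdot 3 \cdot 8 = 9 \cdot \frac{24}{25} = \frac{216}{25}$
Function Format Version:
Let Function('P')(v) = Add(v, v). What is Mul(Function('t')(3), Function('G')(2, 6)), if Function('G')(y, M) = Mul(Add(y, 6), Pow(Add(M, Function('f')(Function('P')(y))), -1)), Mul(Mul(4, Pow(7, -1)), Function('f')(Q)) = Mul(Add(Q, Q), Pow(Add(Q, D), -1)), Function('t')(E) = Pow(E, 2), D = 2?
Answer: Rational(216, 25) ≈ 8.6400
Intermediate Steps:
Function('P')(v) = Mul(2, v)
Function('f')(Q) = Mul(Rational(7, 2), Q, Pow(Add(2, Q), -1)) (Function('f')(Q) = Mul(Rational(7, 4), Mul(Add(Q, Q), Pow(Add(Q, 2), -1))) = Mul(Rational(7, 4), Mul(Mul(2, Q), Pow(Add(2, Q), -1))) = Mul(Rational(7, 4), Mul(2, Q, Pow(Add(2, Q), -1))) = Mul(Rational(7, 2), Q, Pow(Add(2, Q), -1)))
Function('G')(y, M) = Mul(Pow(Add(M, Mul(7, y, Pow(Add(2, Mul(2, y)), -1))), -1), Add(6, y)) (Function('G')(y, M) = Mul(Add(y, 6), Pow(Add(M, Mul(Rational(7, 2), Mul(2, y), Pow(Add(2, Mul(2, y)), -1))), -1)) = Mul(Add(6, y), Pow(Add(M, Mul(7, y, Pow(Add(2, Mul(2, y)), -1))), -1)) = Mul(Pow(Add(M, Mul(7, y, Pow(Add(2, Mul(2, y)), -1))), -1), Add(6, y)))
Mul(Function('t')(3), Function('G')(2, 6)) = Mul(Pow(3, 2), Mul(2, Pow(Add(Mul(7, 2), Mul(2, 6, Add(1, 2))), -1), Add(1, 2), Add(6, 2))) = Mul(9, Mul(2, Pow(Add(14, Mul(2, 6, 3)), -1), 3, 8)) = Mul(9, Mul(2, Pow(Add(14, 36), -1), 3, 8)) = Mul(9, Mul(2, Pow(50, -1), 3, 8)) = Mul(9, Mul(2, Rational(1, 50), 3, 8)) = Mul(9, Rational(24, 25)) = Rational(216, 25)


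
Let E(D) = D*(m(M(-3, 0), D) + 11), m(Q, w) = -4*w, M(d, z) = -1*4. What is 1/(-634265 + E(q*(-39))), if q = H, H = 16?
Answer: -1/2198633 ≈ -4.5483e-7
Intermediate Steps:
M(d, z) = -4
q = 16
E(D) = D*(11 - 4*D) (E(D) = D*(-4*D + 11) = D*(11 - 4*D))
1/(-634265 + E(q*(-39))) = 1/(-634265 + (16*(-39))*(11 - 64*(-39))) = 1/(-634265 - 624*(11 - 4*(-624))) = 1/(-634265 - 624*(11 + 2496)) = 1/(-634265 - 624*2507) = 1/(-634265 - 1564368) = 1/(-2198633) = -1/2198633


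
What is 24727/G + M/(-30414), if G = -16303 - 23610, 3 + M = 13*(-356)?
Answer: -567209875/1213913982 ≈ -0.46726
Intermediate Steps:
M = -4631 (M = -3 + 13*(-356) = -3 - 4628 = -4631)
G = -39913
24727/G + M/(-30414) = 24727/(-39913) - 4631/(-30414) = 24727*(-1/39913) - 4631*(-1/30414) = -24727/39913 + 4631/30414 = -567209875/1213913982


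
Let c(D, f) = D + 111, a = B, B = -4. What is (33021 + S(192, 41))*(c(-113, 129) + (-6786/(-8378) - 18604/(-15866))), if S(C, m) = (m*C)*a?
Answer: -889028091/33231337 ≈ -26.753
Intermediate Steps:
a = -4
S(C, m) = -4*C*m (S(C, m) = (m*C)*(-4) = (C*m)*(-4) = -4*C*m)
c(D, f) = 111 + D
(33021 + S(192, 41))*(c(-113, 129) + (-6786/(-8378) - 18604/(-15866))) = (33021 - 4*192*41)*((111 - 113) + (-6786/(-8378) - 18604/(-15866))) = (33021 - 31488)*(-2 + (-6786*(-1/8378) - 18604*(-1/15866))) = 1533*(-2 + (3393/4189 + 9302/7933)) = 1533*(-2 + 65882747/33231337) = 1533*(-579927/33231337) = -889028091/33231337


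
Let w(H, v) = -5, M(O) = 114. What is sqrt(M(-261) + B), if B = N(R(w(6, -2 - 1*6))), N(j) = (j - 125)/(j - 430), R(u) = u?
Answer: 2*sqrt(216282)/87 ≈ 10.691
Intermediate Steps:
N(j) = (-125 + j)/(-430 + j)
B = 26/87 (B = (-125 - 5)/(-430 - 5) = -130/(-435) = -1/435*(-130) = 26/87 ≈ 0.29885)
sqrt(M(-261) + B) = sqrt(114 + 26/87) = sqrt(9944/87) = 2*sqrt(216282)/87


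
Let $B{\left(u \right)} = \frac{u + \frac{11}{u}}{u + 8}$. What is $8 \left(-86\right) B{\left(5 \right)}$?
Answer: $- \frac{24768}{65} \approx -381.05$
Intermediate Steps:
$B{\left(u \right)} = \frac{u + \frac{11}{u}}{8 + u}$
$8 \left(-86\right) B{\left(5 \right)} = 8 \left(-86\right) \frac{11 + 5^{2}}{5 \left(8 + 5\right)} = - 688 \frac{11 + 25}{5 \cdot 13} = - 688 \cdot \frac{1}{5} \cdot \frac{1}{13} \cdot 36 = \left(-688\right) \frac{36}{65} = - \frac{24768}{65}$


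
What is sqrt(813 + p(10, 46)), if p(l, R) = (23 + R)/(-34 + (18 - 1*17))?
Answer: 2*sqrt(24530)/11 ≈ 28.476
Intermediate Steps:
p(l, R) = -23/33 - R/33 (p(l, R) = (23 + R)/(-34 + (18 - 17)) = (23 + R)/(-34 + 1) = (23 + R)/(-33) = (23 + R)*(-1/33) = -23/33 - R/33)
sqrt(813 + p(10, 46)) = sqrt(813 + (-23/33 - 1/33*46)) = sqrt(813 + (-23/33 - 46/33)) = sqrt(813 - 23/11) = sqrt(8920/11) = 2*sqrt(24530)/11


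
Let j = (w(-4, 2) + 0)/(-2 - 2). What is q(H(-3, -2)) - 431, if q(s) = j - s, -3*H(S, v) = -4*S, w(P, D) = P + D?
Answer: -853/2 ≈ -426.50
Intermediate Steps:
w(P, D) = D + P
H(S, v) = 4*S/3 (H(S, v) = -(-4)*S/3 = 4*S/3)
j = ½ (j = ((2 - 4) + 0)/(-2 - 2) = (-2 + 0)/(-4) = -2*(-¼) = ½ ≈ 0.50000)
q(s) = ½ - s
q(H(-3, -2)) - 431 = (½ - 4*(-3)/3) - 431 = (½ - 1*(-4)) - 431 = (½ + 4) - 431 = 9/2 - 431 = -853/2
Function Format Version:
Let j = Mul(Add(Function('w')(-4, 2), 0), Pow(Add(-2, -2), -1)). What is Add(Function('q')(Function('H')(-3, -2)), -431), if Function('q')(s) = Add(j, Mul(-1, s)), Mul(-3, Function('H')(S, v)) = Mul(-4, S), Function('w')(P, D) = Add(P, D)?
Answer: Rational(-853, 2) ≈ -426.50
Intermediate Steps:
Function('w')(P, D) = Add(D, P)
Function('H')(S, v) = Mul(Rational(4, 3), S) (Function('H')(S, v) = Mul(Rational(-1, 3), Mul(-4, S)) = Mul(Rational(4, 3), S))
j = Rational(1, 2) (j = Mul(Add(Add(2, -4), 0), Pow(Add(-2, -2), -1)) = Mul(Add(-2, 0), Pow(-4, -1)) = Mul(-2, Rational(-1, 4)) = Rational(1, 2) ≈ 0.50000)
Function('q')(s) = Add(Rational(1, 2), Mul(-1, s))
Add(Function('q')(Function('H')(-3, -2)), -431) = Add(Add(Rational(1, 2), Mul(-1, Mul(Rational(4, 3), -3))), -431) = Add(Add(Rational(1, 2), Mul(-1, -4)), -431) = Add(Add(Rational(1, 2), 4), -431) = Add(Rational(9, 2), -431) = Rational(-853, 2)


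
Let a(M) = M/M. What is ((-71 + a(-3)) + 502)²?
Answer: 186624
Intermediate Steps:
a(M) = 1
((-71 + a(-3)) + 502)² = ((-71 + 1) + 502)² = (-70 + 502)² = 432² = 186624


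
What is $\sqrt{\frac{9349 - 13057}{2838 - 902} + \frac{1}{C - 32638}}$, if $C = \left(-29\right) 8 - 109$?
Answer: $\frac{i \sqrt{1008234548643}}{725538} \approx 1.384 i$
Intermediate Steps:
$C = -341$ ($C = -232 - 109 = -341$)
$\sqrt{\frac{9349 - 13057}{2838 - 902} + \frac{1}{C - 32638}} = \sqrt{\frac{9349 - 13057}{2838 - 902} + \frac{1}{-341 - 32638}} = \sqrt{- \frac{3708}{1936} + \frac{1}{-32979}} = \sqrt{\left(-3708\right) \frac{1}{1936} - \frac{1}{32979}} = \sqrt{- \frac{927}{484} - \frac{1}{32979}} = \sqrt{- \frac{30572017}{15961836}} = \frac{i \sqrt{1008234548643}}{725538}$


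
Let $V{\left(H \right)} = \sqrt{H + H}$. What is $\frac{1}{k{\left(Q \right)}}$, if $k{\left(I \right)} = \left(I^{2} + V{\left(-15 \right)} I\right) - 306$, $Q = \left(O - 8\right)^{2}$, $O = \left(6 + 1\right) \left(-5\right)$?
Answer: $\frac{683699}{2337242125811} - \frac{1849 i \sqrt{30}}{11686210629055} \approx 2.9252 \cdot 10^{-7} - 8.6661 \cdot 10^{-10} i$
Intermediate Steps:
$V{\left(H \right)} = \sqrt{2} \sqrt{H}$ ($V{\left(H \right)} = \sqrt{2 H} = \sqrt{2} \sqrt{H}$)
$O = -35$ ($O = 7 \left(-5\right) = -35$)
$Q = 1849$ ($Q = \left(-35 - 8\right)^{2} = \left(-43\right)^{2} = 1849$)
$k{\left(I \right)} = -306 + I^{2} + i I \sqrt{30}$ ($k{\left(I \right)} = \left(I^{2} + \sqrt{2} \sqrt{-15} I\right) - 306 = \left(I^{2} + \sqrt{2} i \sqrt{15} I\right) - 306 = \left(I^{2} + i \sqrt{30} I\right) - 306 = \left(I^{2} + i I \sqrt{30}\right) - 306 = -306 + I^{2} + i I \sqrt{30}$)
$\frac{1}{k{\left(Q \right)}} = \frac{1}{-306 + 1849^{2} + i 1849 \sqrt{30}} = \frac{1}{-306 + 3418801 + 1849 i \sqrt{30}} = \frac{1}{3418495 + 1849 i \sqrt{30}}$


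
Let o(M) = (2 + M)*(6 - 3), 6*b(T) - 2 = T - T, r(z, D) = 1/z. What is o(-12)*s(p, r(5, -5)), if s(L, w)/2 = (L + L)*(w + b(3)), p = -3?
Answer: 192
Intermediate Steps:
b(T) = ⅓ (b(T) = ⅓ + (T - T)/6 = ⅓ + (⅙)*0 = ⅓ + 0 = ⅓)
o(M) = 6 + 3*M (o(M) = (2 + M)*3 = 6 + 3*M)
s(L, w) = 4*L*(⅓ + w) (s(L, w) = 2*((L + L)*(w + ⅓)) = 2*((2*L)*(⅓ + w)) = 2*(2*L*(⅓ + w)) = 4*L*(⅓ + w))
o(-12)*s(p, r(5, -5)) = (6 + 3*(-12))*((4/3)*(-3)*(1 + 3/5)) = (6 - 36)*((4/3)*(-3)*(1 + 3*(⅕))) = -40*(-3)*(1 + ⅗) = -40*(-3)*8/5 = -30*(-32/5) = 192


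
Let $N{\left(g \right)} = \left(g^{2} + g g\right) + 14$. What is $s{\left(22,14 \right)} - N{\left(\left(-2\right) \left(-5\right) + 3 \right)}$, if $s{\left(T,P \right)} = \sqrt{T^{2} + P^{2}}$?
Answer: $-352 + 2 \sqrt{170} \approx -325.92$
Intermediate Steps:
$N{\left(g \right)} = 14 + 2 g^{2}$ ($N{\left(g \right)} = \left(g^{2} + g^{2}\right) + 14 = 2 g^{2} + 14 = 14 + 2 g^{2}$)
$s{\left(T,P \right)} = \sqrt{P^{2} + T^{2}}$
$s{\left(22,14 \right)} - N{\left(\left(-2\right) \left(-5\right) + 3 \right)} = \sqrt{14^{2} + 22^{2}} - \left(14 + 2 \left(\left(-2\right) \left(-5\right) + 3\right)^{2}\right) = \sqrt{196 + 484} - \left(14 + 2 \left(10 + 3\right)^{2}\right) = \sqrt{680} - \left(14 + 2 \cdot 13^{2}\right) = 2 \sqrt{170} - \left(14 + 2 \cdot 169\right) = 2 \sqrt{170} - \left(14 + 338\right) = 2 \sqrt{170} - 352 = -352 + 2 \sqrt{170}$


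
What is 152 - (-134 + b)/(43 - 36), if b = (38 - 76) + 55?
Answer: 1181/7 ≈ 168.71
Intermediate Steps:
b = 17 (b = -38 + 55 = 17)
152 - (-134 + b)/(43 - 36) = 152 - (-134 + 17)/(43 - 36) = 152 - (-117)/7 = 152 - 1*(-117/7) = 152 + 117/7 = 1181/7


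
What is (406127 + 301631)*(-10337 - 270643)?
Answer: -198865842840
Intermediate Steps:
(406127 + 301631)*(-10337 - 270643) = 707758*(-280980) = -198865842840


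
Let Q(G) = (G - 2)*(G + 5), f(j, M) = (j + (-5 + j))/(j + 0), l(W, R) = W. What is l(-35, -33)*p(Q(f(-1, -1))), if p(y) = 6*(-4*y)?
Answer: 50400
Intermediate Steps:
f(j, M) = (-5 + 2*j)/j
Q(G) = (-2 + G)*(5 + G)
p(y) = -24*y
l(-35, -33)*p(Q(f(-1, -1))) = -(-840)*(-10 + (2 - 5/(-1))² + 3*(2 - 5/(-1))) = -(-840)*(-10 + (2 - 5*(-1))² + 3*(2 - 5*(-1))) = -(-840)*(-10 + (2 + 5)² + 3*(2 + 5)) = -(-840)*(-10 + 7² + 3*7) = -(-840)*(-10 + 49 + 21) = -(-840)*60 = -35*(-1440) = 50400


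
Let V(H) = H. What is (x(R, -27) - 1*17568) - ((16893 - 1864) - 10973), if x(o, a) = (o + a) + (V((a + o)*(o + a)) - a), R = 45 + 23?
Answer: -19875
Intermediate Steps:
R = 68
x(o, a) = o + (a + o)² (x(o, a) = (o + a) + ((a + o)*(o + a) - a) = (a + o) + ((a + o)*(a + o) - a) = (a + o) + ((a + o)² - a) = o + (a + o)²)
(x(R, -27) - 1*17568) - ((16893 - 1864) - 10973) = ((68 + (-27)² + 68² + 2*(-27)*68) - 1*17568) - ((16893 - 1864) - 10973) = ((68 + 729 + 4624 - 3672) - 17568) - (15029 - 10973) = (1749 - 17568) - 1*4056 = -15819 - 4056 = -19875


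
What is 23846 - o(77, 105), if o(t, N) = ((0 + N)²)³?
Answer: -1340095616779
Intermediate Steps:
o(t, N) = N⁶ (o(t, N) = (N²)³ = N⁶)
23846 - o(77, 105) = 23846 - 1*105⁶ = 23846 - 1*1340095640625 = 23846 - 1340095640625 = -1340095616779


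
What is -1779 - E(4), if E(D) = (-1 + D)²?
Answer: -1788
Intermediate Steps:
-1779 - E(4) = -1779 - (-1 + 4)² = -1779 - 1*3² = -1779 - 1*9 = -1779 - 9 = -1788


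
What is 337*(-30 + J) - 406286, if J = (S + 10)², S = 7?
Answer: -319003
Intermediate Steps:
J = 289 (J = (7 + 10)² = 17² = 289)
337*(-30 + J) - 406286 = 337*(-30 + 289) - 406286 = 337*259 - 406286 = 87283 - 406286 = -319003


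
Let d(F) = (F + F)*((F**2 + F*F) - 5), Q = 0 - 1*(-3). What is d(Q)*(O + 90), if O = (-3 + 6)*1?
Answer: 7254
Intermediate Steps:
Q = 3 (Q = 0 + 3 = 3)
O = 3 (O = 3*1 = 3)
d(F) = 2*F*(-5 + 2*F**2) (d(F) = (2*F)*((F**2 + F**2) - 5) = (2*F)*(2*F**2 - 5) = (2*F)*(-5 + 2*F**2) = 2*F*(-5 + 2*F**2))
d(Q)*(O + 90) = (-10*3 + 4*3**3)*(3 + 90) = (-30 + 4*27)*93 = (-30 + 108)*93 = 78*93 = 7254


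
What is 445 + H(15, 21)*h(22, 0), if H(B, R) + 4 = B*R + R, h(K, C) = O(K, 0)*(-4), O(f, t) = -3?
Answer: 4429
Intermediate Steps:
h(K, C) = 12 (h(K, C) = -3*(-4) = 12)
H(B, R) = -4 + R + B*R (H(B, R) = -4 + (B*R + R) = -4 + (R + B*R) = -4 + R + B*R)
445 + H(15, 21)*h(22, 0) = 445 + (-4 + 21 + 15*21)*12 = 445 + (-4 + 21 + 315)*12 = 445 + 332*12 = 445 + 3984 = 4429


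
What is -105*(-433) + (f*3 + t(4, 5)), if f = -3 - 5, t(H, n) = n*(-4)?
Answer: 45421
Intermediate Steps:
t(H, n) = -4*n
f = -8
-105*(-433) + (f*3 + t(4, 5)) = -105*(-433) + (-8*3 - 4*5) = 45465 + (-24 - 20) = 45465 - 44 = 45421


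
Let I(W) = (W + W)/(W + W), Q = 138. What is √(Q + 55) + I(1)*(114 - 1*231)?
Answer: -117 + √193 ≈ -103.11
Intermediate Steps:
I(W) = 1 (I(W) = (2*W)/((2*W)) = (2*W)*(1/(2*W)) = 1)
√(Q + 55) + I(1)*(114 - 1*231) = √(138 + 55) + 1*(114 - 1*231) = √193 + 1*(114 - 231) = √193 + 1*(-117) = √193 - 117 = -117 + √193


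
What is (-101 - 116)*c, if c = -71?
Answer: 15407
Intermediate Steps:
(-101 - 116)*c = (-101 - 116)*(-71) = -217*(-71) = 15407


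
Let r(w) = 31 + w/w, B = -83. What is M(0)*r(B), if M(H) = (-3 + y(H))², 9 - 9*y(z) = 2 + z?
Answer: 12800/81 ≈ 158.02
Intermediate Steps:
y(z) = 7/9 - z/9 (y(z) = 1 - (2 + z)/9 = 1 + (-2/9 - z/9) = 7/9 - z/9)
M(H) = (-20/9 - H/9)² (M(H) = (-3 + (7/9 - H/9))² = (-20/9 - H/9)²)
r(w) = 32 (r(w) = 31 + 1 = 32)
M(0)*r(B) = ((20 + 0)²/81)*32 = ((1/81)*20²)*32 = ((1/81)*400)*32 = (400/81)*32 = 12800/81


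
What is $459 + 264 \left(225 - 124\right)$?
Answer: $27123$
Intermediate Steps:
$459 + 264 \left(225 - 124\right) = 459 + 264 \cdot 101 = 459 + 26664 = 27123$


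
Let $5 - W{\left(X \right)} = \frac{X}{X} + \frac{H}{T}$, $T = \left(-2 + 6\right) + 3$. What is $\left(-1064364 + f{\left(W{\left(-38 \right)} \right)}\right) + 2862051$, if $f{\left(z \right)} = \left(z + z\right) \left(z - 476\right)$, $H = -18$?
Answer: $\frac{87784351}{49} \approx 1.7915 \cdot 10^{6}$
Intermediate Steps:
$T = 7$ ($T = 4 + 3 = 7$)
$W{\left(X \right)} = \frac{46}{7}$ ($W{\left(X \right)} = 5 - \left(\frac{X}{X} - \frac{18}{7}\right) = 5 - \left(1 - \frac{18}{7}\right) = 5 - - \frac{11}{7} = 5 + \frac{11}{7} = \frac{46}{7}$)
$f{\left(z \right)} = 2 z \left(-476 + z\right)$
$\left(-1064364 + f{\left(W{\left(-38 \right)} \right)}\right) + 2862051 = \left(-1064364 + 2 \cdot \frac{46}{7} \left(-476 + \frac{46}{7}\right)\right) + 2862051 = \left(-1064364 + 2 \cdot \frac{46}{7} \left(- \frac{3286}{7}\right)\right) + 2862051 = \left(-1064364 - \frac{302312}{49}\right) + 2862051 = - \frac{52456148}{49} + 2862051 = \frac{87784351}{49}$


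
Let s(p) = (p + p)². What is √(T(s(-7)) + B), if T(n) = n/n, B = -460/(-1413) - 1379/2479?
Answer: 4*√65547623245/1167609 ≈ 0.87708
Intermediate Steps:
B = -808187/3502827 (B = -460*(-1/1413) - 1379*1/2479 = 460/1413 - 1379/2479 = -808187/3502827 ≈ -0.23072)
s(p) = 4*p² (s(p) = (2*p)² = 4*p²)
T(n) = 1
√(T(s(-7)) + B) = √(1 - 808187/3502827) = √(2694640/3502827) = 4*√65547623245/1167609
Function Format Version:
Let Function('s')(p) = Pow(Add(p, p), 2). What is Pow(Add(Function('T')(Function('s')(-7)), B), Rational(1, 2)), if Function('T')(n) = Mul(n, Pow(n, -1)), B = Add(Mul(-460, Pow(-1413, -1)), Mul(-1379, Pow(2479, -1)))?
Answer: Mul(Rational(4, 1167609), Pow(65547623245, Rational(1, 2))) ≈ 0.87708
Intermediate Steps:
B = Rational(-808187, 3502827) (B = Add(Mul(-460, Rational(-1, 1413)), Mul(-1379, Rational(1, 2479))) = Add(Rational(460, 1413), Rational(-1379, 2479)) = Rational(-808187, 3502827) ≈ -0.23072)
Function('s')(p) = Mul(4, Pow(p, 2)) (Function('s')(p) = Pow(Mul(2, p), 2) = Mul(4, Pow(p, 2)))
Function('T')(n) = 1
Pow(Add(Function('T')(Function('s')(-7)), B), Rational(1, 2)) = Pow(Add(1, Rational(-808187, 3502827)), Rational(1, 2)) = Pow(Rational(2694640, 3502827), Rational(1, 2)) = Mul(Rational(4, 1167609), Pow(65547623245, Rational(1, 2)))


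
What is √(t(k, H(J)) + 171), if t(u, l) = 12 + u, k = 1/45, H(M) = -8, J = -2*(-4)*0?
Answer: 2*√10295/15 ≈ 13.529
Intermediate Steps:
J = 0 (J = 8*0 = 0)
k = 1/45 ≈ 0.022222
√(t(k, H(J)) + 171) = √((12 + 1/45) + 171) = √(541/45 + 171) = √(8236/45) = 2*√10295/15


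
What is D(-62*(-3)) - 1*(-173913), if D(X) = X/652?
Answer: 56695731/326 ≈ 1.7391e+5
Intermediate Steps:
D(X) = X/652 (D(X) = X*(1/652) = X/652)
D(-62*(-3)) - 1*(-173913) = (-62*(-3))/652 - 1*(-173913) = (1/652)*186 + 173913 = 93/326 + 173913 = 56695731/326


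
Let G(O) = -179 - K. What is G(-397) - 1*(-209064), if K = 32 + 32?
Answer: 208821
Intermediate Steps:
K = 64
G(O) = -243 (G(O) = -179 - 1*64 = -179 - 64 = -243)
G(-397) - 1*(-209064) = -243 - 1*(-209064) = -243 + 209064 = 208821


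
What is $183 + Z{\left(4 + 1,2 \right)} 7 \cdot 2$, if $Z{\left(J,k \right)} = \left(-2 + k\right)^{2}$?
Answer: $183$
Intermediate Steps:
$183 + Z{\left(4 + 1,2 \right)} 7 \cdot 2 = 183 + \left(-2 + 2\right)^{2} \cdot 7 \cdot 2 = 183 + 0^{2} \cdot 7 \cdot 2 = 183 + 0 \cdot 7 \cdot 2 = 183 + 0 \cdot 2 = 183 + 0 = 183$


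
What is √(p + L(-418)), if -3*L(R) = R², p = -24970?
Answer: I*√748902/3 ≈ 288.46*I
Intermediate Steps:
L(R) = -R²/3
√(p + L(-418)) = √(-24970 - ⅓*(-418)²) = √(-24970 - ⅓*174724) = √(-24970 - 174724/3) = √(-249634/3) = I*√748902/3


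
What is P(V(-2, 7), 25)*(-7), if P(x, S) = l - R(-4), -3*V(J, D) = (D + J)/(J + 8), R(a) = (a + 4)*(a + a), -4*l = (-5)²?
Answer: 175/4 ≈ 43.750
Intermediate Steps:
l = -25/4 (l = -¼*(-5)² = -¼*25 = -25/4 ≈ -6.2500)
R(a) = 2*a*(4 + a) (R(a) = (4 + a)*(2*a) = 2*a*(4 + a))
V(J, D) = -(D + J)/(3*(8 + J)) (V(J, D) = -(D + J)/(3*(J + 8)) = -(D + J)/(3*(8 + J)))
P(x, S) = -25/4 (P(x, S) = -25/4 - 2*(-4)*(4 - 4) = -25/4 - 2*(-4)*0 = -25/4 - 1*0 = -25/4 + 0 = -25/4)
P(V(-2, 7), 25)*(-7) = -25/4*(-7) = 175/4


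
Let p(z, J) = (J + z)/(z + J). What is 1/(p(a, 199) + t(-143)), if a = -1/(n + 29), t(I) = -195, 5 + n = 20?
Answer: -1/194 ≈ -0.0051546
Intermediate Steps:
n = 15 (n = -5 + 20 = 15)
a = -1/44 (a = -1/(15 + 29) = -1/44 ≈ -0.022727)
p(z, J) = 1 (p(z, J) = (J + z)/(J + z) = 1)
1/(p(a, 199) + t(-143)) = 1/(1 - 195) = 1/(-194) = -1/194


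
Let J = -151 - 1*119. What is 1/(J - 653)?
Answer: -1/923 ≈ -0.0010834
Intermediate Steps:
J = -270 (J = -151 - 119 = -270)
1/(J - 653) = 1/(-270 - 653) = 1/(-923) = -1/923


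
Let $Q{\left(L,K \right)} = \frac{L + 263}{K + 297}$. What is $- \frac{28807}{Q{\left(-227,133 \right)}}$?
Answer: $- \frac{6193505}{18} \approx -3.4408 \cdot 10^{5}$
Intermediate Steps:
$Q{\left(L,K \right)} = \frac{263 + L}{297 + K}$
$- \frac{28807}{Q{\left(-227,133 \right)}} = - \frac{28807}{\frac{1}{297 + 133} \left(263 - 227\right)} = - \frac{28807}{\frac{1}{430} \cdot 36} = - \frac{28807}{\frac{18}{215}} = \left(-28807\right) \frac{215}{18} = - \frac{6193505}{18}$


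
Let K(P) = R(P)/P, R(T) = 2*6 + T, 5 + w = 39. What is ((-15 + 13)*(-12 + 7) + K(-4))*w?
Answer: 272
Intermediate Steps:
w = 34 (w = -5 + 39 = 34)
R(T) = 12 + T
K(P) = (12 + P)/P
((-15 + 13)*(-12 + 7) + K(-4))*w = ((-15 + 13)*(-12 + 7) + (12 - 4)/(-4))*34 = (-2*(-5) - ¼*8)*34 = (10 - 2)*34 = 8*34 = 272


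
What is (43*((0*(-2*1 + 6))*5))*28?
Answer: 0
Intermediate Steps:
(43*((0*(-2*1 + 6))*5))*28 = (43*((0*(-2 + 6))*5))*28 = (43*((0*4)*5))*28 = (43*(0*5))*28 = (43*0)*28 = 0*28 = 0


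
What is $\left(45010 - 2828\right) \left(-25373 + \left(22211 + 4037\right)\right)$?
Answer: $36909250$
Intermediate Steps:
$\left(45010 - 2828\right) \left(-25373 + \left(22211 + 4037\right)\right) = 42182 \left(-25373 + 26248\right) = 42182 \cdot 875 = 36909250$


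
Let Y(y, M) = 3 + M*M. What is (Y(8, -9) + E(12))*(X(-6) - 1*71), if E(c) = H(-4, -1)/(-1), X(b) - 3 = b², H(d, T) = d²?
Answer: -2176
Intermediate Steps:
Y(y, M) = 3 + M²
X(b) = 3 + b²
E(c) = -16 (E(c) = (-4)²/(-1) = 16*(-1) = -16)
(Y(8, -9) + E(12))*(X(-6) - 1*71) = ((3 + (-9)²) - 16)*((3 + (-6)²) - 1*71) = ((3 + 81) - 16)*((3 + 36) - 71) = (84 - 16)*(39 - 71) = 68*(-32) = -2176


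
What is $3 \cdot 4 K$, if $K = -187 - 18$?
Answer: $-2460$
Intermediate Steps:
$K = -205$
$3 \cdot 4 K = 3 \cdot 4 \left(-205\right) = 12 \left(-205\right) = -2460$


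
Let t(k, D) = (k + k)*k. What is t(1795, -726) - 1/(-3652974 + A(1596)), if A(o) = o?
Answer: 23529662400901/3651378 ≈ 6.4440e+6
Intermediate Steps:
t(k, D) = 2*k² (t(k, D) = (2*k)*k = 2*k²)
t(1795, -726) - 1/(-3652974 + A(1596)) = 2*1795² - 1/(-3652974 + 1596) = 2*3222025 - 1/(-3651378) = 6444050 - 1*(-1/3651378) = 6444050 + 1/3651378 = 23529662400901/3651378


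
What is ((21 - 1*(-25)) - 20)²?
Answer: 676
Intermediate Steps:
((21 - 1*(-25)) - 20)² = ((21 + 25) - 20)² = (46 - 20)² = 26² = 676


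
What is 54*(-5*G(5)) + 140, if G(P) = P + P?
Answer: -2560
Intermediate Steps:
G(P) = 2*P
54*(-5*G(5)) + 140 = 54*(-10*5) + 140 = 54*(-5*10) + 140 = 54*(-50) + 140 = -2700 + 140 = -2560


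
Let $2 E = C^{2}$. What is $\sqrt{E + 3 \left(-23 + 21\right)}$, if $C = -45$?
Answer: $\frac{\sqrt{4026}}{2} \approx 31.725$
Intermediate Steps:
$E = \frac{2025}{2}$ ($E = \frac{\left(-45\right)^{2}}{2} = \frac{1}{2} \cdot 2025 = \frac{2025}{2} \approx 1012.5$)
$\sqrt{E + 3 \left(-23 + 21\right)} = \sqrt{\frac{2025}{2} + 3 \left(-23 + 21\right)} = \sqrt{\frac{2025}{2} + 3 \left(-2\right)} = \sqrt{\frac{2025}{2} - 6} = \sqrt{\frac{2013}{2}} = \frac{\sqrt{4026}}{2}$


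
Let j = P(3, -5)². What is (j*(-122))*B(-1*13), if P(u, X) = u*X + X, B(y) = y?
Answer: 634400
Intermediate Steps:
P(u, X) = X + X*u (P(u, X) = X*u + X = X + X*u)
j = 400 (j = (-5*(1 + 3))² = (-5*4)² = (-20)² = 400)
(j*(-122))*B(-1*13) = (400*(-122))*(-1*13) = -48800*(-13) = 634400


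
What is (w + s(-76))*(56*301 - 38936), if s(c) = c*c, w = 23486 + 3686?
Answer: -727491840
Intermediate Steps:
w = 27172
s(c) = c**2
(w + s(-76))*(56*301 - 38936) = (27172 + (-76)**2)*(56*301 - 38936) = (27172 + 5776)*(16856 - 38936) = 32948*(-22080) = -727491840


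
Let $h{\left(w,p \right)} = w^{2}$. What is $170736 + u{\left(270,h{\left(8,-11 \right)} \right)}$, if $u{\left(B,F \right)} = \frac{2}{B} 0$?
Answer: $170736$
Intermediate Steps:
$u{\left(B,F \right)} = 0$
$170736 + u{\left(270,h{\left(8,-11 \right)} \right)} = 170736 + 0 = 170736$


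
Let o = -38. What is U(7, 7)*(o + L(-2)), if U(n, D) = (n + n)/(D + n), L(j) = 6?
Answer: -32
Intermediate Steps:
U(n, D) = 2*n/(D + n) (U(n, D) = (2*n)/(D + n) = 2*n/(D + n))
U(7, 7)*(o + L(-2)) = (2*7/(7 + 7))*(-38 + 6) = (2*7/14)*(-32) = (2*7*(1/14))*(-32) = 1*(-32) = -32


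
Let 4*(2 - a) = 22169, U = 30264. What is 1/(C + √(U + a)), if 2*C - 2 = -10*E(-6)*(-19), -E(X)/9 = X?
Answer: 20524/105209749 - 2*√98895/105209749 ≈ 0.00018910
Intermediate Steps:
E(X) = -9*X
a = -22161/4 (a = 2 - ¼*22169 = 2 - 22169/4 = -22161/4 ≈ -5540.3)
C = 5131 (C = 1 + (-(-90)*(-6)*(-19))/2 = 1 + (-10*54*(-19))/2 = 1 + (-540*(-19))/2 = 1 + (½)*10260 = 1 + 5130 = 5131)
1/(C + √(U + a)) = 1/(5131 + √(30264 - 22161/4)) = 1/(5131 + √(98895/4)) = 1/(5131 + √98895/2)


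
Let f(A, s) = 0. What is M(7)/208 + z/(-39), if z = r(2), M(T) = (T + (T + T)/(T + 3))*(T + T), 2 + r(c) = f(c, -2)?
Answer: 37/60 ≈ 0.61667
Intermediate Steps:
r(c) = -2 (r(c) = -2 + 0 = -2)
M(T) = 2*T*(T + 2*T/(3 + T)) (M(T) = (T + (2*T)/(3 + T))*(2*T) = (T + 2*T/(3 + T))*(2*T) = 2*T*(T + 2*T/(3 + T)))
z = -2
M(7)/208 + z/(-39) = (2*7²*(5 + 7)/(3 + 7))/208 - 2/(-39) = (2*49*12/10)*(1/208) - 2*(-1/39) = (2*49*(⅒)*12)*(1/208) + 2/39 = (588/5)*(1/208) + 2/39 = 147/260 + 2/39 = 37/60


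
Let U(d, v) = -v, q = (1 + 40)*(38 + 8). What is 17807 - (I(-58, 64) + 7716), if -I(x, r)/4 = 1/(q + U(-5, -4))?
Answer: 9535997/945 ≈ 10091.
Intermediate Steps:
q = 1886 (q = 41*46 = 1886)
I(x, r) = -2/945 (I(x, r) = -4/(1886 - 1*(-4)) = -4/(1886 + 4) = -4/1890 = -4*1/1890 = -2/945)
17807 - (I(-58, 64) + 7716) = 17807 - (-2/945 + 7716) = 17807 - 1*7291618/945 = 17807 - 7291618/945 = 9535997/945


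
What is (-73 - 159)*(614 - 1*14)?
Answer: -139200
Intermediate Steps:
(-73 - 159)*(614 - 1*14) = -232*(614 - 14) = -232*600 = -139200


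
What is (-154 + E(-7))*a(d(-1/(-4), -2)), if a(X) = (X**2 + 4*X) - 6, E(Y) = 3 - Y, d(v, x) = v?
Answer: 711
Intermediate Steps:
a(X) = -6 + X**2 + 4*X
(-154 + E(-7))*a(d(-1/(-4), -2)) = (-154 + (3 - 1*(-7)))*(-6 + (-1/(-4))**2 + 4*(-1/(-4))) = (-154 + (3 + 7))*(-6 + (-1*(-1/4))**2 + 4*(-1*(-1/4))) = (-154 + 10)*(-6 + (1/4)**2 + 4*(1/4)) = -144*(-6 + 1/16 + 1) = -144*(-79/16) = 711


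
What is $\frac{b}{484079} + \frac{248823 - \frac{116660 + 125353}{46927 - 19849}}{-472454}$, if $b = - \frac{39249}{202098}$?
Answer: $- \frac{36618250397945247605}{69531543069016430428} \approx -0.52664$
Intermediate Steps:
$b = - \frac{13083}{67366}$ ($b = \left(-39249\right) \frac{1}{202098} = - \frac{13083}{67366} \approx -0.19421$)
$\frac{b}{484079} + \frac{248823 - \frac{116660 + 125353}{46927 - 19849}}{-472454} = - \frac{13083}{67366 \cdot 484079} + \frac{248823 - \frac{116660 + 125353}{46927 - 19849}}{-472454} = \left(- \frac{13083}{67366}\right) \frac{1}{484079} + \left(248823 - \frac{242013}{27078}\right) \left(- \frac{1}{472454}\right) = - \frac{13083}{32610465914} + \left(248823 - 242013 \cdot \frac{1}{27078}\right) \left(- \frac{1}{472454}\right) = - \frac{13083}{32610465914} + \left(248823 - \frac{80671}{9026}\right) \left(- \frac{1}{472454}\right) = - \frac{13083}{32610465914} + \frac{2245795727}{9026} \left(- \frac{1}{472454}\right) = - \frac{13083}{32610465914} - \frac{2245795727}{4264369804} = - \frac{36618250397945247605}{69531543069016430428}$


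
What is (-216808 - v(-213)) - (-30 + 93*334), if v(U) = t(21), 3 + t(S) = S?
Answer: -247858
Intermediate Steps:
t(S) = -3 + S
v(U) = 18 (v(U) = -3 + 21 = 18)
(-216808 - v(-213)) - (-30 + 93*334) = (-216808 - 1*18) - (-30 + 93*334) = (-216808 - 18) - (-30 + 31062) = -216826 - 1*31032 = -216826 - 31032 = -247858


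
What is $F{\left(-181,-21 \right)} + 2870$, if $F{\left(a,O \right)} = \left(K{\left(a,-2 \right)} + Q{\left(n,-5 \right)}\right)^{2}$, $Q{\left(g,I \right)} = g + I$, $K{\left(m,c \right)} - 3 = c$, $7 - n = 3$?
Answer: $2870$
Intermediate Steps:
$n = 4$ ($n = 7 - 3 = 4$)
$K{\left(m,c \right)} = 3 + c$
$Q{\left(g,I \right)} = I + g$
$F{\left(a,O \right)} = 0$ ($F{\left(a,O \right)} = \left(\left(3 - 2\right) + \left(-5 + 4\right)\right)^{2} = \left(1 - 1\right)^{2} = 0^{2} = 0$)
$F{\left(-181,-21 \right)} + 2870 = 0 + 2870 = 2870$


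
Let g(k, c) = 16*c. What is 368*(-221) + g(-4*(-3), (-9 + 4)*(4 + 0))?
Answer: -81648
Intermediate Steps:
368*(-221) + g(-4*(-3), (-9 + 4)*(4 + 0)) = 368*(-221) + 16*((-9 + 4)*(4 + 0)) = -81328 + 16*(-5*4) = -81328 + 16*(-20) = -81328 - 320 = -81648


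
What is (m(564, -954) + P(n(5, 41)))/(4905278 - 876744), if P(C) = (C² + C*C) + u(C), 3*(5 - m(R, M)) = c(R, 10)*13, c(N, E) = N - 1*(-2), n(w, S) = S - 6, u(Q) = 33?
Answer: 53/6042801 ≈ 8.7708e-6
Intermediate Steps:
n(w, S) = -6 + S
c(N, E) = 2 + N (c(N, E) = N + 2 = 2 + N)
m(R, M) = -11/3 - 13*R/3 (m(R, M) = 5 - (2 + R)*13/3 = 5 - (26 + 13*R)/3 = 5 + (-26/3 - 13*R/3) = -11/3 - 13*R/3)
P(C) = 33 + 2*C² (P(C) = (C² + C*C) + 33 = (C² + C²) + 33 = 2*C² + 33 = 33 + 2*C²)
(m(564, -954) + P(n(5, 41)))/(4905278 - 876744) = ((-11/3 - 13/3*564) + (33 + 2*(-6 + 41)²))/(4905278 - 876744) = ((-11/3 - 2444) + (33 + 2*35²))/4028534 = (-7343/3 + (33 + 2*1225))*(1/4028534) = (-7343/3 + (33 + 2450))*(1/4028534) = (-7343/3 + 2483)*(1/4028534) = (106/3)*(1/4028534) = 53/6042801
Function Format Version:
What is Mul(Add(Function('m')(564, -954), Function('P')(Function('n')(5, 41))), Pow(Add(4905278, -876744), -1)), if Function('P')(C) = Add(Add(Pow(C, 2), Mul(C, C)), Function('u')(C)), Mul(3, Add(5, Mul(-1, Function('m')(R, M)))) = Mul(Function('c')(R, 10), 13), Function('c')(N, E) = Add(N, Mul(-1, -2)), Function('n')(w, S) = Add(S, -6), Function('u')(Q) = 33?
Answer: Rational(53, 6042801) ≈ 8.7708e-6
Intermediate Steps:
Function('n')(w, S) = Add(-6, S)
Function('c')(N, E) = Add(2, N) (Function('c')(N, E) = Add(N, 2) = Add(2, N))
Function('m')(R, M) = Add(Rational(-11, 3), Mul(Rational(-13, 3), R)) (Function('m')(R, M) = Add(5, Mul(Rational(-1, 3), Mul(Add(2, R), 13))) = Add(5, Mul(Rational(-1, 3), Add(26, Mul(13, R)))) = Add(5, Add(Rational(-26, 3), Mul(Rational(-13, 3), R))) = Add(Rational(-11, 3), Mul(Rational(-13, 3), R)))
Function('P')(C) = Add(33, Mul(2, Pow(C, 2))) (Function('P')(C) = Add(Add(Pow(C, 2), Mul(C, C)), 33) = Add(Add(Pow(C, 2), Pow(C, 2)), 33) = Add(Mul(2, Pow(C, 2)), 33) = Add(33, Mul(2, Pow(C, 2))))
Mul(Add(Function('m')(564, -954), Function('P')(Function('n')(5, 41))), Pow(Add(4905278, -876744), -1)) = Mul(Add(Add(Rational(-11, 3), Mul(Rational(-13, 3), 564)), Add(33, Mul(2, Pow(Add(-6, 41), 2)))), Pow(Add(4905278, -876744), -1)) = Mul(Add(Add(Rational(-11, 3), -2444), Add(33, Mul(2, Pow(35, 2)))), Pow(4028534, -1)) = Mul(Add(Rational(-7343, 3), Add(33, Mul(2, 1225))), Rational(1, 4028534)) = Mul(Add(Rational(-7343, 3), Add(33, 2450)), Rational(1, 4028534)) = Mul(Add(Rational(-7343, 3), 2483), Rational(1, 4028534)) = Mul(Rational(106, 3), Rational(1, 4028534)) = Rational(53, 6042801)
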